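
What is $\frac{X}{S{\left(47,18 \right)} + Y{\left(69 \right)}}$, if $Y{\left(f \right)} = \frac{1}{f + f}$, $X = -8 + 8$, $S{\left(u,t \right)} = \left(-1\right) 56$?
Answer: $0$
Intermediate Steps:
$S{\left(u,t \right)} = -56$
$X = 0$
$Y{\left(f \right)} = \frac{1}{2 f}$
$\frac{X}{S{\left(47,18 \right)} + Y{\left(69 \right)}} = \frac{0}{-56 + \frac{1}{2 \cdot 69}} = \frac{0}{-56 + \frac{1}{2} \cdot \frac{1}{69}} = \frac{0}{-56 + \frac{1}{138}} = \frac{0}{- \frac{7727}{138}} = 0 \left(- \frac{138}{7727}\right) = 0$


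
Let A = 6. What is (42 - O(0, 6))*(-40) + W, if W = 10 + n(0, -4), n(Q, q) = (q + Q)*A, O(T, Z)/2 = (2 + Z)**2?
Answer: 3426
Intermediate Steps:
O(T, Z) = 2*(2 + Z)**2
n(Q, q) = 6*Q + 6*q (n(Q, q) = (q + Q)*6 = (Q + q)*6 = 6*Q + 6*q)
W = -14 (W = 10 + (6*0 + 6*(-4)) = 10 + (0 - 24) = 10 - 24 = -14)
(42 - O(0, 6))*(-40) + W = (42 - 2*(2 + 6)**2)*(-40) - 14 = (42 - 2*8**2)*(-40) - 14 = (42 - 2*64)*(-40) - 14 = (42 - 1*128)*(-40) - 14 = (42 - 128)*(-40) - 14 = -86*(-40) - 14 = 3440 - 14 = 3426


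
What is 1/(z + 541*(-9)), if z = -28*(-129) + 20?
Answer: -1/1237 ≈ -0.00080841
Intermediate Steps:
z = 3632 (z = 3612 + 20 = 3632)
1/(z + 541*(-9)) = 1/(3632 + 541*(-9)) = 1/(3632 - 4869) = 1/(-1237) = -1/1237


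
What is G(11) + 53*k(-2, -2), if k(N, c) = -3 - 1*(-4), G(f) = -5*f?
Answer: -2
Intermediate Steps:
k(N, c) = 1 (k(N, c) = -3 + 4 = 1)
G(11) + 53*k(-2, -2) = -5*11 + 53*1 = -55 + 53 = -2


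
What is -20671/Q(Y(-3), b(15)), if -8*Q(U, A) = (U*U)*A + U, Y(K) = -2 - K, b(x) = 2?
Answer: 165368/3 ≈ 55123.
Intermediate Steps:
Q(U, A) = -U/8 - A*U²/8 (Q(U, A) = -((U*U)*A + U)/8 = -(U²*A + U)/8 = -(A*U² + U)/8 = -(U + A*U²)/8 = -U/8 - A*U²/8)
-20671/Q(Y(-3), b(15)) = -20671*(-8/((1 + 2*(-2 - 1*(-3)))*(-2 - 1*(-3)))) = -20671*(-8/((1 + 2*(-2 + 3))*(-2 + 3))) = -20671*(-8/(1 + 2*1)) = -20671*(-8/(1 + 2)) = -20671/((-⅛*1*3)) = -20671/(-3/8) = -20671*(-8/3) = 165368/3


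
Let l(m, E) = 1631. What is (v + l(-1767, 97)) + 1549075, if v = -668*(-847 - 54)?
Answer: 2152574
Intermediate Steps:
v = 601868 (v = -668*(-901) = 601868)
(v + l(-1767, 97)) + 1549075 = (601868 + 1631) + 1549075 = 603499 + 1549075 = 2152574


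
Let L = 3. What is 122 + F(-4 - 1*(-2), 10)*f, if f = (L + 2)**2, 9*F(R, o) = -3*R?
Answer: 416/3 ≈ 138.67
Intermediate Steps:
F(R, o) = -R/3 (F(R, o) = (-3*R)/9 = -R/3)
f = 25 (f = (3 + 2)**2 = 5**2 = 25)
122 + F(-4 - 1*(-2), 10)*f = 122 - (-4 - 1*(-2))/3*25 = 122 - (-4 + 2)/3*25 = 122 - 1/3*(-2)*25 = 122 + (2/3)*25 = 122 + 50/3 = 416/3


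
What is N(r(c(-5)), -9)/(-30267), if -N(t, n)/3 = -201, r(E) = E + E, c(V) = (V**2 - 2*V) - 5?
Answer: -67/3363 ≈ -0.019923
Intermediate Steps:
c(V) = -5 + V**2 - 2*V
r(E) = 2*E
N(t, n) = 603 (N(t, n) = -3*(-201) = 603)
N(r(c(-5)), -9)/(-30267) = 603/(-30267) = 603*(-1/30267) = -67/3363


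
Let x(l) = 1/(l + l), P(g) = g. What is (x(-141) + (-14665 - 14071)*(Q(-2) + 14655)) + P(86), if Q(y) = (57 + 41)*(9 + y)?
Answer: -124316566981/282 ≈ -4.4084e+8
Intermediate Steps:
x(l) = 1/(2*l)
Q(y) = 882 + 98*y (Q(y) = 98*(9 + y) = 882 + 98*y)
(x(-141) + (-14665 - 14071)*(Q(-2) + 14655)) + P(86) = ((1/2)/(-141) + (-14665 - 14071)*((882 + 98*(-2)) + 14655)) + 86 = ((1/2)*(-1/141) - 28736*((882 - 196) + 14655)) + 86 = (-1/282 - 28736*(686 + 14655)) + 86 = (-1/282 - 28736*15341) + 86 = (-1/282 - 440838976) + 86 = -124316591233/282 + 86 = -124316566981/282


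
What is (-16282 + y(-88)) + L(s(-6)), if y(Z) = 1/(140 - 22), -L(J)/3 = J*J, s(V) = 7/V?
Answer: -11530541/708 ≈ -16286.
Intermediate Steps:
L(J) = -3*J**2 (L(J) = -3*J*J = -3*J**2)
y(Z) = 1/118
(-16282 + y(-88)) + L(s(-6)) = (-16282 + 1/118) - 3*(7/(-6))**2 = -1921275/118 - 3*(7*(-1/6))**2 = -1921275/118 - 3*(-7/6)**2 = -1921275/118 - 3*49/36 = -1921275/118 - 49/12 = -11530541/708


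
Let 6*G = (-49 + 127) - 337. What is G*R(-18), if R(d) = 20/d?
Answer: 1295/27 ≈ 47.963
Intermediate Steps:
G = -259/6 (G = ((-49 + 127) - 337)/6 = (78 - 337)/6 = (1/6)*(-259) = -259/6 ≈ -43.167)
G*R(-18) = -2590/(3*(-18)) = -2590*(-1)/(3*18) = -259/6*(-10/9) = 1295/27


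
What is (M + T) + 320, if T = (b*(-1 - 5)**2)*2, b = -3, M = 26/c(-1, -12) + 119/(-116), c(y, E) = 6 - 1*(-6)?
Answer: 36589/348 ≈ 105.14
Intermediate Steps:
c(y, E) = 12 (c(y, E) = 6 + 6 = 12)
M = 397/348 (M = 26/12 + 119/(-116) = 26*(1/12) + 119*(-1/116) = 13/6 - 119/116 = 397/348 ≈ 1.1408)
T = -216 (T = -3*(-1 - 5)**2*2 = -3*(-6)**2*2 = -3*36*2 = -108*2 = -216)
(M + T) + 320 = (397/348 - 216) + 320 = -74771/348 + 320 = 36589/348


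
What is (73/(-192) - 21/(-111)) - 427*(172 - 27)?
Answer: -439845517/7104 ≈ -61915.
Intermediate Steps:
(73/(-192) - 21/(-111)) - 427*(172 - 27) = (73*(-1/192) - 21*(-1/111)) - 427*145 = (-73/192 + 7/37) - 61915 = -1357/7104 - 61915 = -439845517/7104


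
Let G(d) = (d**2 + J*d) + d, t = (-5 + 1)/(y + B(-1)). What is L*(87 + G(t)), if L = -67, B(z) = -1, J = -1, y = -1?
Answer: -6097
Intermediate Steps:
t = 2 (t = (-5 + 1)/(-1 - 1) = -4/(-2) = -4*(-1/2) = 2)
G(d) = d**2 (G(d) = (d**2 - d) + d = d**2)
L*(87 + G(t)) = -67*(87 + 2**2) = -67*(87 + 4) = -67*91 = -6097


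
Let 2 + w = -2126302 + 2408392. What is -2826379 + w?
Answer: -2544291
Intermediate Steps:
w = 282088 (w = -2 + (-2126302 + 2408392) = -2 + 282090 = 282088)
-2826379 + w = -2826379 + 282088 = -2544291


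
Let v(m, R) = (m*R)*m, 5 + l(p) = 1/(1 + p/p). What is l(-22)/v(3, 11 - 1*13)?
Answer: ¼ ≈ 0.25000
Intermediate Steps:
l(p) = -9/2 (l(p) = -5 + 1/(1 + p/p) = -5 + 1/(1 + 1) = -5 + 1/2 = -5 + ½ = -9/2)
v(m, R) = R*m² (v(m, R) = (R*m)*m = R*m²)
l(-22)/v(3, 11 - 1*13) = -9*1/(9*(11 - 1*13))/2 = -9*1/(9*(11 - 13))/2 = -9/(2*((-2*9))) = -9/2/(-18) = -9/2*(-1/18) = ¼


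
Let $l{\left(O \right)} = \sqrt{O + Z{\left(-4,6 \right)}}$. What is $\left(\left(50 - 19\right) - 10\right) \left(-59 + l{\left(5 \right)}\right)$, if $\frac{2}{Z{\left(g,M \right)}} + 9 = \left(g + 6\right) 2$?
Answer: $-1239 + \frac{21 \sqrt{115}}{5} \approx -1194.0$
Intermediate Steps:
$Z{\left(g,M \right)} = \frac{2}{3 + 2 g}$ ($Z{\left(g,M \right)} = \frac{2}{-9 + \left(g + 6\right) 2} = \frac{2}{-9 + \left(6 + g\right) 2} = \frac{2}{-9 + \left(12 + 2 g\right)} = \frac{2}{3 + 2 g}$)
$l{\left(O \right)} = \sqrt{- \frac{2}{5} + O}$ ($l{\left(O \right)} = \sqrt{O + \frac{2}{3 + 2 \left(-4\right)}} = \sqrt{O + \frac{2}{3 - 8}} = \sqrt{O + \frac{2}{-5}} = \sqrt{O + 2 \left(- \frac{1}{5}\right)} = \sqrt{O - \frac{2}{5}} = \sqrt{- \frac{2}{5} + O}$)
$\left(\left(50 - 19\right) - 10\right) \left(-59 + l{\left(5 \right)}\right) = \left(\left(50 - 19\right) - 10\right) \left(-59 + \frac{\sqrt{-10 + 25 \cdot 5}}{5}\right) = \left(31 - 10\right) \left(-59 + \frac{\sqrt{-10 + 125}}{5}\right) = 21 \left(-59 + \frac{\sqrt{115}}{5}\right) = -1239 + \frac{21 \sqrt{115}}{5}$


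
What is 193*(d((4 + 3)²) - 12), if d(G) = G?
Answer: 7141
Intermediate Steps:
193*(d((4 + 3)²) - 12) = 193*((4 + 3)² - 12) = 193*(7² - 12) = 193*(49 - 12) = 193*37 = 7141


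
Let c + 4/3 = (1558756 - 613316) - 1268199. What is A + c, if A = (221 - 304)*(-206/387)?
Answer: -124891151/387 ≈ -3.2272e+5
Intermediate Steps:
c = -968281/3 (c = -4/3 + ((1558756 - 613316) - 1268199) = -4/3 + (945440 - 1268199) = -4/3 - 322759 = -968281/3 ≈ -3.2276e+5)
A = 17098/387 (A = -(-17098)/387 = -83*(-206/387) = 17098/387 ≈ 44.181)
A + c = 17098/387 - 968281/3 = -124891151/387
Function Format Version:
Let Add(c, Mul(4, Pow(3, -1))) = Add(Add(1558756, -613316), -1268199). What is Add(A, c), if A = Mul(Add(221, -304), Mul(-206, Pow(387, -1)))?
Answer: Rational(-124891151, 387) ≈ -3.2272e+5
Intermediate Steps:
c = Rational(-968281, 3) (c = Add(Rational(-4, 3), Add(Add(1558756, -613316), -1268199)) = Add(Rational(-4, 3), Add(945440, -1268199)) = Add(Rational(-4, 3), -322759) = Rational(-968281, 3) ≈ -3.2276e+5)
A = Rational(17098, 387) (A = Mul(-83, Mul(-206, Rational(1, 387))) = Mul(-83, Rational(-206, 387)) = Rational(17098, 387) ≈ 44.181)
Add(A, c) = Add(Rational(17098, 387), Rational(-968281, 3)) = Rational(-124891151, 387)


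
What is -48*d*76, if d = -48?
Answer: 175104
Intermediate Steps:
-48*d*76 = -48*(-48)*76 = 2304*76 = 175104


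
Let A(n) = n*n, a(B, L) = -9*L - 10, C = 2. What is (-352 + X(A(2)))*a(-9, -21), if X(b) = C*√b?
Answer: -62292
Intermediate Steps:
a(B, L) = -10 - 9*L
A(n) = n²
X(b) = 2*√b
(-352 + X(A(2)))*a(-9, -21) = (-352 + 2*√(2²))*(-10 - 9*(-21)) = (-352 + 2*√4)*(-10 + 189) = (-352 + 2*2)*179 = (-352 + 4)*179 = -348*179 = -62292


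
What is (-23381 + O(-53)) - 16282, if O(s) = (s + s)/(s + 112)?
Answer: -2340223/59 ≈ -39665.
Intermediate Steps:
O(s) = 2*s/(112 + s) (O(s) = (2*s)/(112 + s) = 2*s/(112 + s))
(-23381 + O(-53)) - 16282 = (-23381 + 2*(-53)/(112 - 53)) - 16282 = (-23381 + 2*(-53)/59) - 16282 = (-23381 + 2*(-53)*(1/59)) - 16282 = (-23381 - 106/59) - 16282 = -1379585/59 - 16282 = -2340223/59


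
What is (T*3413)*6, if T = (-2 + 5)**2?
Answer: 184302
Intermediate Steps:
T = 9 (T = 3**2 = 9)
(T*3413)*6 = (9*3413)*6 = 30717*6 = 184302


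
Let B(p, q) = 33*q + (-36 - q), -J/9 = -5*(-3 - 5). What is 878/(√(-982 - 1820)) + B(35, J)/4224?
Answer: -963/352 - 439*I*√2802/1401 ≈ -2.7358 - 16.587*I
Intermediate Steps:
J = -360 (J = -(-45)*(-3 - 5) = -(-45)*(-8) = -9*40 = -360)
B(p, q) = -36 + 32*q
878/(√(-982 - 1820)) + B(35, J)/4224 = 878/(√(-982 - 1820)) + (-36 + 32*(-360))/4224 = 878/(√(-2802)) + (-36 - 11520)*(1/4224) = 878/((I*√2802)) - 11556*1/4224 = 878*(-I*√2802/2802) - 963/352 = -439*I*√2802/1401 - 963/352 = -963/352 - 439*I*√2802/1401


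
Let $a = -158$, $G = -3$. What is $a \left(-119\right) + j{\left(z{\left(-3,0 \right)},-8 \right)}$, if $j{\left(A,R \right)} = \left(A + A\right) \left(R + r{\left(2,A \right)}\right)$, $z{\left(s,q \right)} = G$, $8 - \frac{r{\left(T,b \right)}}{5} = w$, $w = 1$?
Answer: $18640$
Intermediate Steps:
$r{\left(T,b \right)} = 35$ ($r{\left(T,b \right)} = 40 - 5 = 35$)
$z{\left(s,q \right)} = -3$
$j{\left(A,R \right)} = 2 A \left(35 + R\right)$ ($j{\left(A,R \right)} = \left(A + A\right) \left(R + 35\right) = 2 A \left(35 + R\right)$)
$a \left(-119\right) + j{\left(z{\left(-3,0 \right)},-8 \right)} = \left(-158\right) \left(-119\right) + 2 \left(-3\right) \left(35 - 8\right) = 18802 + 2 \left(-3\right) 27 = 18802 - 162 = 18640$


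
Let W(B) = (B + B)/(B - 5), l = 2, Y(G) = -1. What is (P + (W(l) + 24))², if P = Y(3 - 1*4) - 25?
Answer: 100/9 ≈ 11.111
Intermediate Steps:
W(B) = 2*B/(-5 + B) (W(B) = (2*B)/(-5 + B) = 2*B/(-5 + B))
P = -26 (P = -1 - 25 = -26)
(P + (W(l) + 24))² = (-26 + (2*2/(-5 + 2) + 24))² = (-26 + (2*2/(-3) + 24))² = (-26 + (2*2*(-⅓) + 24))² = (-26 + (-4/3 + 24))² = (-26 + 68/3)² = (-10/3)² = 100/9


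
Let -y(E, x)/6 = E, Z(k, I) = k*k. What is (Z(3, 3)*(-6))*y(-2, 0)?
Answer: -648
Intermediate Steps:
Z(k, I) = k²
y(E, x) = -6*E
(Z(3, 3)*(-6))*y(-2, 0) = (3²*(-6))*(-6*(-2)) = (9*(-6))*12 = -54*12 = -648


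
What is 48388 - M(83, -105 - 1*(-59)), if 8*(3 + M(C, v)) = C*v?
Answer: 195473/4 ≈ 48868.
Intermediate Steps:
M(C, v) = -3 + C*v/8 (M(C, v) = -3 + (C*v)/8 = -3 + C*v/8)
48388 - M(83, -105 - 1*(-59)) = 48388 - (-3 + (⅛)*83*(-105 - 1*(-59))) = 48388 - (-3 + (⅛)*83*(-105 + 59)) = 48388 - (-3 + (⅛)*83*(-46)) = 48388 - (-3 - 1909/4) = 48388 - 1*(-1921/4) = 48388 + 1921/4 = 195473/4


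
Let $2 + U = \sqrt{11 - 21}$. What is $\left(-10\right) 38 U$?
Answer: $760 - 380 i \sqrt{10} \approx 760.0 - 1201.7 i$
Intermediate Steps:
$U = -2 + i \sqrt{10}$ ($U = -2 + \sqrt{11 - 21} = -2 + \sqrt{-10} = -2 + i \sqrt{10} \approx -2.0 + 3.1623 i$)
$\left(-10\right) 38 U = \left(-10\right) 38 \left(-2 + i \sqrt{10}\right) = - 380 \left(-2 + i \sqrt{10}\right) = 760 - 380 i \sqrt{10}$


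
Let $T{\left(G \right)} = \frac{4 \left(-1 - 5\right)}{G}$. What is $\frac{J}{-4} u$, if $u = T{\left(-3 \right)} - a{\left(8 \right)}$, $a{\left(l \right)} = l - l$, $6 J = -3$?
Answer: $1$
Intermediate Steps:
$J = - \frac{1}{2}$ ($J = \frac{1}{6} \left(-3\right) = - \frac{1}{2} \approx -0.5$)
$T{\left(G \right)} = - \frac{24}{G}$ ($T{\left(G \right)} = \frac{4 \left(-6\right)}{G} = - \frac{24}{G}$)
$a{\left(l \right)} = 0$
$u = 8$ ($u = - \frac{24}{-3} - 0 = \left(-24\right) \left(- \frac{1}{3}\right) + 0 = 8 + 0 = 8$)
$\frac{J}{-4} u = - \frac{1}{2 \left(-4\right)} 8 = \left(- \frac{1}{2}\right) \left(- \frac{1}{4}\right) 8 = \frac{1}{8} \cdot 8 = 1$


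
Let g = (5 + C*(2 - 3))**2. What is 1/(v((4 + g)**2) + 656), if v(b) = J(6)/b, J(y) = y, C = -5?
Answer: 5408/3547651 ≈ 0.0015244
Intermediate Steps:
g = 100 (g = (5 - 5*(2 - 3))**2 = (5 - 5*(-1))**2 = (5 + 5)**2 = 10**2 = 100)
v(b) = 6/b
1/(v((4 + g)**2) + 656) = 1/(6/((4 + 100)**2) + 656) = 1/(6/(104**2) + 656) = 1/(6/10816 + 656) = 1/(6*(1/10816) + 656) = 1/(3/5408 + 656) = 1/(3547651/5408) = 5408/3547651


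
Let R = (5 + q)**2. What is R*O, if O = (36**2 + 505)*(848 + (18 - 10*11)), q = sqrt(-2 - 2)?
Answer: 28592676 + 27231120*I ≈ 2.8593e+7 + 2.7231e+7*I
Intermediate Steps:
q = 2*I (q = sqrt(-4) = 2*I ≈ 2.0*I)
R = (5 + 2*I)**2 ≈ 21.0 + 20.0*I
O = 1361556 (O = (1296 + 505)*(848 + (18 - 110)) = 1801*(848 - 92) = 1801*756 = 1361556)
R*O = (21 + 20*I)*1361556 = 28592676 + 27231120*I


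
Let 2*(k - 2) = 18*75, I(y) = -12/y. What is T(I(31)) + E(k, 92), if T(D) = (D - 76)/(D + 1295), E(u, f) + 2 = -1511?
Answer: -60723597/40133 ≈ -1513.1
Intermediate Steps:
k = 677 (k = 2 + (18*75)/2 = 2 + (½)*1350 = 2 + 675 = 677)
E(u, f) = -1513 (E(u, f) = -2 - 1511 = -1513)
T(D) = (-76 + D)/(1295 + D)
T(I(31)) + E(k, 92) = (-76 - 12/31)/(1295 - 12/31) - 1513 = -2368/31/(40133/31) - 1513 = (31/40133)*(-2368/31) - 1513 = -2368/40133 - 1513 = -60723597/40133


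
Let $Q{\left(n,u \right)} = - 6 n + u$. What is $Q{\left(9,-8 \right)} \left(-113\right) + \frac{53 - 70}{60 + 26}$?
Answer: $\frac{602499}{86} \approx 7005.8$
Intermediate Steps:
$Q{\left(n,u \right)} = u - 6 n$
$Q{\left(9,-8 \right)} \left(-113\right) + \frac{53 - 70}{60 + 26} = \left(-8 - 54\right) \left(-113\right) + \frac{53 - 70}{60 + 26} = \left(-8 - 54\right) \left(-113\right) - \frac{17}{86} = \left(-62\right) \left(-113\right) - \frac{17}{86} = 7006 - \frac{17}{86} = \frac{602499}{86}$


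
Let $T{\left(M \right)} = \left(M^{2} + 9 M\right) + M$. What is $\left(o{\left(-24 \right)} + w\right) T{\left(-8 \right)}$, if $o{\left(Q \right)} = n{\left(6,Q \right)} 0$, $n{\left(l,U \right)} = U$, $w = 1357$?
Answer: $-21712$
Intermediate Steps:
$T{\left(M \right)} = M^{2} + 10 M$
$o{\left(Q \right)} = 0$ ($o{\left(Q \right)} = Q 0 = 0$)
$\left(o{\left(-24 \right)} + w\right) T{\left(-8 \right)} = \left(0 + 1357\right) \left(- 8 \left(10 - 8\right)\right) = 1357 \left(\left(-8\right) 2\right) = 1357 \left(-16\right) = -21712$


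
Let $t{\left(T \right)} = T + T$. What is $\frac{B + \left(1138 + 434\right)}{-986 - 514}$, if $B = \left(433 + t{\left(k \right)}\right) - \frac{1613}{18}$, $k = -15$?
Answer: $- \frac{33937}{27000} \approx -1.2569$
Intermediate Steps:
$t{\left(T \right)} = 2 T$
$B = \frac{5641}{18}$ ($B = \left(433 + 2 \left(-15\right)\right) - \frac{1613}{18} = \left(433 - 30\right) - \frac{1613}{18} = 403 - \frac{1613}{18} = \frac{5641}{18} \approx 313.39$)
$\frac{B + \left(1138 + 434\right)}{-986 - 514} = \frac{\frac{5641}{18} + \left(1138 + 434\right)}{-986 - 514} = \frac{\frac{5641}{18} + 1572}{-1500} = \frac{33937}{18} \left(- \frac{1}{1500}\right) = - \frac{33937}{27000}$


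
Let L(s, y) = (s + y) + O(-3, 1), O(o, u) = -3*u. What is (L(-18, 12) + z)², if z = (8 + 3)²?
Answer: 12544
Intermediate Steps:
z = 121 (z = 11² = 121)
L(s, y) = -3 + s + y (L(s, y) = (s + y) - 3*1 = (s + y) - 3 = -3 + s + y)
(L(-18, 12) + z)² = ((-3 - 18 + 12) + 121)² = (-9 + 121)² = 112² = 12544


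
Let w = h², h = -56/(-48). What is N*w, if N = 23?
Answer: 1127/36 ≈ 31.306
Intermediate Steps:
h = 7/6 (h = -56*(-1/48) = 7/6 ≈ 1.1667)
w = 49/36 (w = (7/6)² = 49/36 ≈ 1.3611)
N*w = 23*(49/36) = 1127/36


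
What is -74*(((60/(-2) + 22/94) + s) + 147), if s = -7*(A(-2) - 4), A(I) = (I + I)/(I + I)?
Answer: -480778/47 ≈ -10229.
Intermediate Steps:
A(I) = 1 (A(I) = (2*I)/((2*I)) = (2*I)*(1/(2*I)) = 1)
s = 21 (s = -7*(1 - 4) = -7*(-3) = 21)
-74*(((60/(-2) + 22/94) + s) + 147) = -74*(((60/(-2) + 22/94) + 21) + 147) = -74*(((60*(-½) + 22*(1/94)) + 21) + 147) = -74*(((-30 + 11/47) + 21) + 147) = -74*((-1399/47 + 21) + 147) = -74*(-412/47 + 147) = -74*6497/47 = -480778/47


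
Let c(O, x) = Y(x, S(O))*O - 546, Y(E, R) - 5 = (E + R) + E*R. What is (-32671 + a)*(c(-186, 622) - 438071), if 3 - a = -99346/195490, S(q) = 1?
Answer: 2142932946103479/97745 ≈ 2.1924e+10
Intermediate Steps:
a = 342908/97745 (a = 3 - (-99346)/195490 = 3 - 1*(-49673/97745) = 3 + 49673/97745 = 342908/97745 ≈ 3.5082)
Y(E, R) = 5 + E + R + E*R (Y(E, R) = 5 + ((E + R) + E*R) = 5 + (E + R + E*R) = 5 + E + R + E*R)
c(O, x) = -546 + O*(6 + 2*x) (c(O, x) = (5 + x + 1 + x*1)*O - 546 = (5 + x + 1 + x)*O - 546 = (6 + 2*x)*O - 546 = O*(6 + 2*x) - 546 = -546 + O*(6 + 2*x))
(-32671 + a)*(c(-186, 622) - 438071) = (-32671 + 342908/97745)*((-546 + 2*(-186)*(3 + 622)) - 438071) = -3193083987*((-546 + 2*(-186)*625) - 438071)/97745 = -3193083987*((-546 - 232500) - 438071)/97745 = -3193083987*(-233046 - 438071)/97745 = -3193083987/97745*(-671117) = 2142932946103479/97745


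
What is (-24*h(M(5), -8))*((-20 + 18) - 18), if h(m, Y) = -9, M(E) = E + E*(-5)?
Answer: -4320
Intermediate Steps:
M(E) = -4*E (M(E) = E - 5*E = -4*E)
(-24*h(M(5), -8))*((-20 + 18) - 18) = (-24*(-9))*((-20 + 18) - 18) = 216*(-2 - 18) = 216*(-20) = -4320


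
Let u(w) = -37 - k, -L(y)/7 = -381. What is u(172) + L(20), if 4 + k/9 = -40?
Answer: 3026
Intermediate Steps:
k = -396 (k = -36 + 9*(-40) = -36 - 360 = -396)
L(y) = 2667 (L(y) = -7*(-381) = 2667)
u(w) = 359 (u(w) = -37 - 1*(-396) = -37 + 396 = 359)
u(172) + L(20) = 359 + 2667 = 3026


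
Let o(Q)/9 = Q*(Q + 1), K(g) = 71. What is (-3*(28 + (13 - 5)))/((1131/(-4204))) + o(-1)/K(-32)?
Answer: 151344/377 ≈ 401.44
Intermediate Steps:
o(Q) = 9*Q*(1 + Q) (o(Q) = 9*(Q*(Q + 1)) = 9*(Q*(1 + Q)) = 9*Q*(1 + Q))
(-3*(28 + (13 - 5)))/((1131/(-4204))) + o(-1)/K(-32) = (-3*(28 + (13 - 5)))/((1131/(-4204))) + (9*(-1)*(1 - 1))/71 = (-3*(28 + 8))/((1131*(-1/4204))) + (9*(-1)*0)*(1/71) = (-3*36)/(-1131/4204) + 0*(1/71) = -108*(-4204/1131) + 0 = 151344/377 + 0 = 151344/377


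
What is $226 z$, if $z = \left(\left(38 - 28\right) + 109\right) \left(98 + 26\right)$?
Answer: $3334856$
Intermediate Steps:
$z = 14756$ ($z = \left(10 + 109\right) 124 = 119 \cdot 124 = 14756$)
$226 z = 226 \cdot 14756 = 3334856$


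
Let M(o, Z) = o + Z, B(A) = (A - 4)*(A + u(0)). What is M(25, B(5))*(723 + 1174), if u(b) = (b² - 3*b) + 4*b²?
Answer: 56910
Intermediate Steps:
u(b) = -3*b + 5*b²
B(A) = A*(-4 + A) (B(A) = (A - 4)*(A + 0*(-3 + 5*0)) = (-4 + A)*(A + 0*(-3 + 0)) = (-4 + A)*(A + 0*(-3)) = (-4 + A)*(A + 0) = (-4 + A)*A = A*(-4 + A))
M(o, Z) = Z + o
M(25, B(5))*(723 + 1174) = (5*(-4 + 5) + 25)*(723 + 1174) = (5*1 + 25)*1897 = (5 + 25)*1897 = 30*1897 = 56910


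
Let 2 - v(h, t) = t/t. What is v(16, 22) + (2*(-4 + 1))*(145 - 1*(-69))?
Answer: -1283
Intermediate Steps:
v(h, t) = 1 (v(h, t) = 2 - t/t = 2 - 1*1 = 2 - 1 = 1)
v(16, 22) + (2*(-4 + 1))*(145 - 1*(-69)) = 1 + (2*(-4 + 1))*(145 - 1*(-69)) = 1 + (2*(-3))*(145 + 69) = 1 - 6*214 = 1 - 1284 = -1283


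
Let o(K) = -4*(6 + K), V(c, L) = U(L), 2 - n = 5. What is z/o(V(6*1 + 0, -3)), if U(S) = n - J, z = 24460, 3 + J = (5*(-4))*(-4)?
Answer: 6115/74 ≈ 82.635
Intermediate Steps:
n = -3 (n = 2 - 1*5 = 2 - 5 = -3)
J = 77 (J = -3 + (5*(-4))*(-4) = -3 - 20*(-4) = -3 + 80 = 77)
U(S) = -80 (U(S) = -3 - 1*77 = -3 - 77 = -80)
V(c, L) = -80
o(K) = -24 - 4*K
z/o(V(6*1 + 0, -3)) = 24460/(-24 - 4*(-80)) = 24460/(-24 + 320) = 24460/296 = 24460*(1/296) = 6115/74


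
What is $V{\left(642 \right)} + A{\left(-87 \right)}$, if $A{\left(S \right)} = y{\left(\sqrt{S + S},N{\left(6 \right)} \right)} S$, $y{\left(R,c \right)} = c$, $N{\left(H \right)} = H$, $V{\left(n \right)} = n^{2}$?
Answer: $411642$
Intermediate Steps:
$A{\left(S \right)} = 6 S$
$V{\left(642 \right)} + A{\left(-87 \right)} = 642^{2} + 6 \left(-87\right) = 412164 - 522 = 411642$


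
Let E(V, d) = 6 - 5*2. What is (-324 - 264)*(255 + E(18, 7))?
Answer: -147588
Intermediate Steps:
E(V, d) = -4 (E(V, d) = 6 - 10 = -4)
(-324 - 264)*(255 + E(18, 7)) = (-324 - 264)*(255 - 4) = -588*251 = -147588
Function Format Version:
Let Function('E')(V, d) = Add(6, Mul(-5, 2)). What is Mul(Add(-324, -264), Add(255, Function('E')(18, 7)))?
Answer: -147588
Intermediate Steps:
Function('E')(V, d) = -4 (Function('E')(V, d) = Add(6, -10) = -4)
Mul(Add(-324, -264), Add(255, Function('E')(18, 7))) = Mul(Add(-324, -264), Add(255, -4)) = Mul(-588, 251) = -147588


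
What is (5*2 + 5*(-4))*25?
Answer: -250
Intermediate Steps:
(5*2 + 5*(-4))*25 = (10 - 20)*25 = -10*25 = -250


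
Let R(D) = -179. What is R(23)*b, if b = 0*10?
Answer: 0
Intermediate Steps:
b = 0
R(23)*b = -179*0 = 0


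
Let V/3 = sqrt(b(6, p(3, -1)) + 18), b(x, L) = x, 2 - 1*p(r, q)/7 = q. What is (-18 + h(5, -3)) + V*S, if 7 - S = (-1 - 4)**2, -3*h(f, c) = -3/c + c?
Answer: -52/3 - 108*sqrt(6) ≈ -281.88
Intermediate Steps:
p(r, q) = 14 - 7*q
h(f, c) = 1/c - c/3 (h(f, c) = -(-3/c + c)/3 = -(c - 3/c)/3 = 1/c - c/3)
V = 6*sqrt(6) (V = 3*sqrt(6 + 18) = 3*sqrt(24) = 3*(2*sqrt(6)) = 6*sqrt(6) ≈ 14.697)
S = -18 (S = 7 - (-1 - 4)**2 = 7 - 1*(-5)**2 = 7 - 1*25 = 7 - 25 = -18)
(-18 + h(5, -3)) + V*S = (-18 + (1/(-3) - 1/3*(-3))) + (6*sqrt(6))*(-18) = (-18 + (-1/3 + 1)) - 108*sqrt(6) = (-18 + 2/3) - 108*sqrt(6) = -52/3 - 108*sqrt(6)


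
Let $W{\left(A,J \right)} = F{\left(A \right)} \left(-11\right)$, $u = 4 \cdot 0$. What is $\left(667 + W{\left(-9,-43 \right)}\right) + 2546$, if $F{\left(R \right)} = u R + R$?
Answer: $3312$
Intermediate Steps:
$u = 0$
$F{\left(R \right)} = R$ ($F{\left(R \right)} = 0 R + R = 0 + R = R$)
$W{\left(A,J \right)} = - 11 A$ ($W{\left(A,J \right)} = A \left(-11\right) = - 11 A$)
$\left(667 + W{\left(-9,-43 \right)}\right) + 2546 = \left(667 - -99\right) + 2546 = \left(667 + 99\right) + 2546 = 766 + 2546 = 3312$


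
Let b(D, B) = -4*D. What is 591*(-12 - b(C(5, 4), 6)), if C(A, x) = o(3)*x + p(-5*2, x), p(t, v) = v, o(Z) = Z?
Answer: 30732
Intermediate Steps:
C(A, x) = 4*x (C(A, x) = 3*x + x = 4*x)
591*(-12 - b(C(5, 4), 6)) = 591*(-12 - (-4)*4*4) = 591*(-12 - (-4)*16) = 591*(-12 - 1*(-64)) = 591*(-12 + 64) = 591*52 = 30732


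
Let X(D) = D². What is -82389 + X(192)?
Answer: -45525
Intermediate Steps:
-82389 + X(192) = -82389 + 192² = -82389 + 36864 = -45525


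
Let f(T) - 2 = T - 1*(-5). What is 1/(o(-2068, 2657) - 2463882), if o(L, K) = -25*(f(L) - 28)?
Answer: -1/2411657 ≈ -4.1465e-7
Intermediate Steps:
f(T) = 7 + T (f(T) = 2 + (T - 1*(-5)) = 2 + (T + 5) = 2 + (5 + T) = 7 + T)
o(L, K) = 525 - 25*L (o(L, K) = -25*((7 + L) - 28) = -25*(-21 + L) = 525 - 25*L)
1/(o(-2068, 2657) - 2463882) = 1/((525 - 25*(-2068)) - 2463882) = 1/((525 + 51700) - 2463882) = 1/(52225 - 2463882) = 1/(-2411657) = -1/2411657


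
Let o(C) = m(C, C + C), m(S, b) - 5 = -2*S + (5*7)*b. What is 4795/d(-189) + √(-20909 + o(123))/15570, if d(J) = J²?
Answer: 685/5103 + I*√3135/7785 ≈ 0.13423 + 0.0071922*I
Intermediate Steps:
m(S, b) = 5 - 2*S + 35*b (m(S, b) = 5 + (-2*S + (5*7)*b) = 5 + (-2*S + 35*b) = 5 - 2*S + 35*b)
o(C) = 5 + 68*C (o(C) = 5 - 2*C + 35*(C + C) = 5 - 2*C + 35*(2*C) = 5 - 2*C + 70*C = 5 + 68*C)
4795/d(-189) + √(-20909 + o(123))/15570 = 4795/((-189)²) + √(-20909 + (5 + 68*123))/15570 = 4795/35721 + √(-20909 + (5 + 8364))*(1/15570) = 4795*(1/35721) + √(-20909 + 8369)*(1/15570) = 685/5103 + √(-12540)*(1/15570) = 685/5103 + (2*I*√3135)*(1/15570) = 685/5103 + I*√3135/7785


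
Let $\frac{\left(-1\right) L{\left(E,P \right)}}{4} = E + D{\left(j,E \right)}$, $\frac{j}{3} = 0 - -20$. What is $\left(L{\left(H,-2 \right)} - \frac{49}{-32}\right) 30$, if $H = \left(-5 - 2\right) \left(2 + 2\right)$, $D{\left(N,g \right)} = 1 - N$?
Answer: $\frac{167775}{16} \approx 10486.0$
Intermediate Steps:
$j = 60$ ($j = 3 \left(0 - -20\right) = 3 \left(0 + 20\right) = 3 \cdot 20 = 60$)
$H = -28$ ($H = \left(-7\right) 4 = -28$)
$L{\left(E,P \right)} = 236 - 4 E$ ($L{\left(E,P \right)} = - 4 \left(E + \left(1 - 60\right)\right) = - 4 \left(E - 59\right) = - 4 \left(-59 + E\right) = 236 - 4 E$)
$\left(L{\left(H,-2 \right)} - \frac{49}{-32}\right) 30 = \left(\left(236 - -112\right) - \frac{49}{-32}\right) 30 = \left(\left(236 + 112\right) - - \frac{49}{32}\right) 30 = \left(348 + \frac{49}{32}\right) 30 = \frac{11185}{32} \cdot 30 = \frac{167775}{16}$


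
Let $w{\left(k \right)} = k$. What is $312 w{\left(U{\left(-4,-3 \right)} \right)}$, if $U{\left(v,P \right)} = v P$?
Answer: $3744$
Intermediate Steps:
$U{\left(v,P \right)} = P v$
$312 w{\left(U{\left(-4,-3 \right)} \right)} = 312 \left(\left(-3\right) \left(-4\right)\right) = 312 \cdot 12 = 3744$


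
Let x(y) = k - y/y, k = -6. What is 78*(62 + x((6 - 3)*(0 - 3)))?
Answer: 4290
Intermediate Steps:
x(y) = -7 (x(y) = -6 - y/y = -6 - 1*1 = -6 - 1 = -7)
78*(62 + x((6 - 3)*(0 - 3))) = 78*(62 - 7) = 78*55 = 4290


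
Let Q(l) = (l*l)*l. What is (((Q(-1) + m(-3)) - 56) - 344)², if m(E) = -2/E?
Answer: 1442401/9 ≈ 1.6027e+5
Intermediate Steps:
Q(l) = l³ (Q(l) = l²*l = l³)
(((Q(-1) + m(-3)) - 56) - 344)² = ((((-1)³ - 2/(-3)) - 56) - 344)² = (((-1 - 2*(-⅓)) - 56) - 344)² = (((-1 + ⅔) - 56) - 344)² = ((-⅓ - 56) - 344)² = (-169/3 - 344)² = (-1201/3)² = 1442401/9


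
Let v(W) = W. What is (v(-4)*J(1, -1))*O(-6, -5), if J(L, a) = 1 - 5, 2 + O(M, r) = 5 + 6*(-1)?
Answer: -48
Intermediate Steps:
O(M, r) = -3 (O(M, r) = -2 + (5 + 6*(-1)) = -2 + (5 - 6) = -2 - 1 = -3)
J(L, a) = -4
(v(-4)*J(1, -1))*O(-6, -5) = -4*(-4)*(-3) = 16*(-3) = -48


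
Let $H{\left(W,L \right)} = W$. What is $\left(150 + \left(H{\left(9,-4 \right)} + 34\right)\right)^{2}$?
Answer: $37249$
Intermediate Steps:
$\left(150 + \left(H{\left(9,-4 \right)} + 34\right)\right)^{2} = \left(150 + \left(9 + 34\right)\right)^{2} = \left(150 + 43\right)^{2} = 193^{2} = 37249$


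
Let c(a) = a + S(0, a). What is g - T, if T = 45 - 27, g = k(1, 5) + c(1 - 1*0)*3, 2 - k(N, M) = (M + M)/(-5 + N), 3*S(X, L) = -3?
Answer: -27/2 ≈ -13.500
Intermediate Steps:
S(X, L) = -1 (S(X, L) = (⅓)*(-3) = -1)
k(N, M) = 2 - 2*M/(-5 + N) (k(N, M) = 2 - (M + M)/(-5 + N) = 2 - 2*M/(-5 + N))
c(a) = -1 + a (c(a) = a - 1 = -1 + a)
g = 9/2 (g = 2*(-5 + 1 - 1*5)/(-5 + 1) + (-1 + (1 - 1*0))*3 = 2*(-5 + 1 - 5)/(-4) + (-1 + (1 + 0))*3 = 2*(-¼)*(-9) + (-1 + 1)*3 = 9/2 + 0*3 = 9/2 + 0 = 9/2 ≈ 4.5000)
T = 18
g - T = 9/2 - 1*18 = 9/2 - 18 = -27/2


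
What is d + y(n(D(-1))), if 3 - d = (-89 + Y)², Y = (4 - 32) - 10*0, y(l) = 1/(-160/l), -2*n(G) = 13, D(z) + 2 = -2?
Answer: -4379507/320 ≈ -13686.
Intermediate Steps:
D(z) = -4 (D(z) = -2 - 2 = -4)
n(G) = -13/2 (n(G) = -½*13 = -13/2)
y(l) = -l/160
Y = -28 (Y = -28 + 0 = -28)
d = -13686 (d = 3 - (-89 - 28)² = 3 - 1*(-117)² = 3 - 1*13689 = 3 - 13689 = -13686)
d + y(n(D(-1))) = -13686 - 1/160*(-13/2) = -13686 + 13/320 = -4379507/320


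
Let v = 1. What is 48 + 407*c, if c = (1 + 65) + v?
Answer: 27317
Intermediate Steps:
c = 67 (c = (1 + 65) + 1 = 66 + 1 = 67)
48 + 407*c = 48 + 407*67 = 48 + 27269 = 27317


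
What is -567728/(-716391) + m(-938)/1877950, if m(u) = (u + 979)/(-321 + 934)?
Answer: 653559050300831/824697391289850 ≈ 0.79248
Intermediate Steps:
m(u) = 979/613 + u/613 (m(u) = (979 + u)/613 = (979 + u)*(1/613) = 979/613 + u/613)
-567728/(-716391) + m(-938)/1877950 = -567728/(-716391) + (979/613 + (1/613)*(-938))/1877950 = -567728*(-1/716391) + (979/613 - 938/613)*(1/1877950) = 567728/716391 + (41/613)*(1/1877950) = 567728/716391 + 41/1151183350 = 653559050300831/824697391289850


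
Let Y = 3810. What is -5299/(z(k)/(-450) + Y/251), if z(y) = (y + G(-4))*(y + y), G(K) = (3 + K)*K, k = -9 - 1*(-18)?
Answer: -4750175/13141 ≈ -361.48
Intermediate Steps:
k = 9 (k = -9 + 18 = 9)
G(K) = K*(3 + K)
z(y) = 2*y*(4 + y) (z(y) = (y - 4*(3 - 4))*(y + y) = (y - 4*(-1))*(2*y) = (y + 4)*(2*y) = (4 + y)*(2*y) = 2*y*(4 + y))
-5299/(z(k)/(-450) + Y/251) = -5299/((2*9*(4 + 9))/(-450) + 3810/251) = -5299/((2*9*13)*(-1/450) + 3810*(1/251)) = -5299/(234*(-1/450) + 3810/251) = -5299/(-13/25 + 3810/251) = -5299/91987/6275 = -5299*6275/91987 = -4750175/13141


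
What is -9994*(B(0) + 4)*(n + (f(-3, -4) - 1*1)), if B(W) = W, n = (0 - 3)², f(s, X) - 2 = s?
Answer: -279832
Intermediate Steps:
f(s, X) = 2 + s
n = 9 (n = (-3)² = 9)
-9994*(B(0) + 4)*(n + (f(-3, -4) - 1*1)) = -9994*(0 + 4)*(9 + ((2 - 3) - 1*1)) = -39976*(9 + (-1 - 1)) = -39976*(9 - 2) = -39976*7 = -9994*28 = -279832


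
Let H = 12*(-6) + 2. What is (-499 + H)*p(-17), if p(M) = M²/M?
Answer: 9673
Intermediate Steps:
H = -70 (H = -72 + 2 = -70)
p(M) = M
(-499 + H)*p(-17) = (-499 - 70)*(-17) = -569*(-17) = 9673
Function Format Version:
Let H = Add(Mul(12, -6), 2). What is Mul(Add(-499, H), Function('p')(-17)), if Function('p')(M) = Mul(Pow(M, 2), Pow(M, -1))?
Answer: 9673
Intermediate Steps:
H = -70 (H = Add(-72, 2) = -70)
Function('p')(M) = M
Mul(Add(-499, H), Function('p')(-17)) = Mul(Add(-499, -70), -17) = Mul(-569, -17) = 9673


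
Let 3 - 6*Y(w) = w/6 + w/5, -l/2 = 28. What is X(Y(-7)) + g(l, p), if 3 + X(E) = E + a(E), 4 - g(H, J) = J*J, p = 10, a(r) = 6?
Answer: -16573/180 ≈ -92.072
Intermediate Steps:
l = -56 (l = -2*28 = -56)
g(H, J) = 4 - J**2 (g(H, J) = 4 - J*J = 4 - J**2)
Y(w) = 1/2 - 11*w/180 (Y(w) = 1/2 - (w/6 + w/5)/6 = 1/2 - 11*w/180)
X(E) = 3 + E (X(E) = -3 + (E + 6) = -3 + (6 + E) = 3 + E)
X(Y(-7)) + g(l, p) = (3 + (1/2 - 11/180*(-7))) + (4 - 1*10**2) = (3 + (1/2 + 77/180)) + (4 - 1*100) = (3 + 167/180) + (4 - 100) = 707/180 - 96 = -16573/180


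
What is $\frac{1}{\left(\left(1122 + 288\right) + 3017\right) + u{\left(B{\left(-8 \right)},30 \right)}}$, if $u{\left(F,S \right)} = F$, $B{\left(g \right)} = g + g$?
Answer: $\frac{1}{4411} \approx 0.00022671$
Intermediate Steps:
$B{\left(g \right)} = 2 g$
$\frac{1}{\left(\left(1122 + 288\right) + 3017\right) + u{\left(B{\left(-8 \right)},30 \right)}} = \frac{1}{\left(\left(1122 + 288\right) + 3017\right) + 2 \left(-8\right)} = \frac{1}{\left(1410 + 3017\right) - 16} = \frac{1}{4427 - 16} = \frac{1}{4411}$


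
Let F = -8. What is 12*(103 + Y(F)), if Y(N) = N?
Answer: 1140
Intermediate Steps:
12*(103 + Y(F)) = 12*(103 - 8) = 12*95 = 1140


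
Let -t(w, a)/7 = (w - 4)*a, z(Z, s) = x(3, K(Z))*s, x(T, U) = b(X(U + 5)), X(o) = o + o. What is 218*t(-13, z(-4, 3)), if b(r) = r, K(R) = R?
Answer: 155652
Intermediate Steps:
X(o) = 2*o
x(T, U) = 10 + 2*U (x(T, U) = 2*(U + 5) = 2*(5 + U) = 10 + 2*U)
z(Z, s) = s*(10 + 2*Z) (z(Z, s) = (10 + 2*Z)*s = s*(10 + 2*Z))
t(w, a) = -7*a*(-4 + w) (t(w, a) = -7*(w - 4)*a = -7*(-4 + w)*a = -7*a*(-4 + w))
218*t(-13, z(-4, 3)) = 218*(7*(2*3*(5 - 4))*(4 - 1*(-13))) = 218*(7*(2*3*1)*(4 + 13)) = 218*(7*6*17) = 218*714 = 155652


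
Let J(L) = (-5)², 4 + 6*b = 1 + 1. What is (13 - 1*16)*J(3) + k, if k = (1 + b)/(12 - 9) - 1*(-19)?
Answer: -502/9 ≈ -55.778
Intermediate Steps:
b = -⅓ (b = -⅔ + (1 + 1)/6 = -⅔ + (⅙)*2 = -⅔ + ⅓ = -⅓ ≈ -0.33333)
J(L) = 25
k = 173/9 (k = (1 - ⅓)/(12 - 9) - 1*(-19) = (⅔)/3 + 19 = (⅔)*(⅓) + 19 = 2/9 + 19 = 173/9 ≈ 19.222)
(13 - 1*16)*J(3) + k = (13 - 1*16)*25 + 173/9 = (13 - 16)*25 + 173/9 = -3*25 + 173/9 = -75 + 173/9 = -502/9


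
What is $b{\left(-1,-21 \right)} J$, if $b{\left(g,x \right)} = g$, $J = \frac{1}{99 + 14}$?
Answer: $- \frac{1}{113} \approx -0.0088496$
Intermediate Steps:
$J = \frac{1}{113} \approx 0.0088496$
$b{\left(-1,-21 \right)} J = \left(-1\right) \frac{1}{113} = - \frac{1}{113}$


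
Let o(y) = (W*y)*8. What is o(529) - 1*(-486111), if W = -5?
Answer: 464951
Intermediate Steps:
o(y) = -40*y (o(y) = -5*y*8 = -40*y)
o(529) - 1*(-486111) = -40*529 - 1*(-486111) = -21160 + 486111 = 464951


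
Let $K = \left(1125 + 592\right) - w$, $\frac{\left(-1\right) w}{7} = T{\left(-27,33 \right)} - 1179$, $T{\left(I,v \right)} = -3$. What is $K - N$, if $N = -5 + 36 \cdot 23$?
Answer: $-7380$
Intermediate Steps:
$N = 823$ ($N = -5 + 828 = 823$)
$w = 8274$ ($w = - 7 \left(-3 - 1179\right) = \left(-7\right) \left(-1182\right) = 8274$)
$K = -6557$ ($K = \left(1125 + 592\right) - 8274 = 1717 - 8274 = -6557$)
$K - N = -6557 - 823 = -7380$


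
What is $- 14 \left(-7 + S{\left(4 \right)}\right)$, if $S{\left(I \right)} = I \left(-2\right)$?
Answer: $210$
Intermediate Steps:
$S{\left(I \right)} = - 2 I$
$- 14 \left(-7 + S{\left(4 \right)}\right) = - 14 \left(-7 - 8\right) = \left(-14\right) \left(-15\right) = 210$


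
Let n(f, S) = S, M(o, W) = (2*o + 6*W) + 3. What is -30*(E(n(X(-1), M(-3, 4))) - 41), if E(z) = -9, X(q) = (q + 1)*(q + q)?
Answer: 1500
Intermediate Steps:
X(q) = 2*q*(1 + q) (X(q) = (1 + q)*(2*q) = 2*q*(1 + q))
M(o, W) = 3 + 2*o + 6*W
-30*(E(n(X(-1), M(-3, 4))) - 41) = -30*(-9 - 41) = -30*(-50) = 1500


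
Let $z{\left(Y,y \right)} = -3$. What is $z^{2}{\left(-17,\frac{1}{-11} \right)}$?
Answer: $9$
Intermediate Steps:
$z^{2}{\left(-17,\frac{1}{-11} \right)} = \left(-3\right)^{2} = 9$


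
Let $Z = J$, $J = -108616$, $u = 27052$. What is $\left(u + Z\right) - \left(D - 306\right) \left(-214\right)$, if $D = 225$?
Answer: $-98898$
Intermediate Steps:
$Z = -108616$
$\left(u + Z\right) - \left(D - 306\right) \left(-214\right) = \left(27052 - 108616\right) - \left(225 - 306\right) \left(-214\right) = -81564 - \left(-81\right) \left(-214\right) = -81564 - 17334 = -98898$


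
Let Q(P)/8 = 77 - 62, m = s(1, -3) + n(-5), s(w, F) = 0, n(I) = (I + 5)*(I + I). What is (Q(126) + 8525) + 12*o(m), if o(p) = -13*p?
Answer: 8645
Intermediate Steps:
n(I) = 2*I*(5 + I) (n(I) = (5 + I)*(2*I) = 2*I*(5 + I))
m = 0 (m = 0 + 2*(-5)*(5 - 5) = 0 + 2*(-5)*0 = 0 + 0 = 0)
Q(P) = 120 (Q(P) = 8*(77 - 62) = 8*15 = 120)
(Q(126) + 8525) + 12*o(m) = (120 + 8525) + 12*(-13*0) = 8645 + 12*0 = 8645 + 0 = 8645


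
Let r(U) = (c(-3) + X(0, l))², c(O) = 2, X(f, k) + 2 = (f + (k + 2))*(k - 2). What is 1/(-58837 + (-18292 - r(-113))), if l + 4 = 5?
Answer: -1/77138 ≈ -1.2964e-5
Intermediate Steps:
l = 1 (l = -4 + 5 = 1)
X(f, k) = -2 + (-2 + k)*(2 + f + k) (X(f, k) = -2 + (f + (k + 2))*(k - 2) = -2 + (f + (2 + k))*(-2 + k) = -2 + (2 + f + k)*(-2 + k) = -2 + (-2 + k)*(2 + f + k))
r(U) = 9 (r(U) = (2 + (-6 + 1² - 2*0 + 0*1))² = (2 + (-6 + 1 + 0 + 0))² = (2 - 5)² = (-3)² = 9)
1/(-58837 + (-18292 - r(-113))) = 1/(-58837 + (-18292 - 1*9)) = 1/(-58837 + (-18292 - 9)) = 1/(-58837 - 18301) = 1/(-77138) = -1/77138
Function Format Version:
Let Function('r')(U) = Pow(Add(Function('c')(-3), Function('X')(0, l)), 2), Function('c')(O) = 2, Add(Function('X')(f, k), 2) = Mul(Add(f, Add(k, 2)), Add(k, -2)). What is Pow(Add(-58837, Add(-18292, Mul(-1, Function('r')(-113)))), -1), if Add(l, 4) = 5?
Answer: Rational(-1, 77138) ≈ -1.2964e-5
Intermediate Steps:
l = 1 (l = Add(-4, 5) = 1)
Function('X')(f, k) = Add(-2, Mul(Add(-2, k), Add(2, f, k))) (Function('X')(f, k) = Add(-2, Mul(Add(f, Add(k, 2)), Add(k, -2))) = Add(-2, Mul(Add(f, Add(2, k)), Add(-2, k))) = Add(-2, Mul(Add(2, f, k), Add(-2, k))) = Add(-2, Mul(Add(-2, k), Add(2, f, k))))
Function('r')(U) = 9 (Function('r')(U) = Pow(Add(2, Add(-6, Pow(1, 2), Mul(-2, 0), Mul(0, 1))), 2) = Pow(Add(2, Add(-6, 1, 0, 0)), 2) = Pow(Add(2, -5), 2) = Pow(-3, 2) = 9)
Pow(Add(-58837, Add(-18292, Mul(-1, Function('r')(-113)))), -1) = Pow(Add(-58837, Add(-18292, Mul(-1, 9))), -1) = Pow(Add(-58837, Add(-18292, -9)), -1) = Pow(Add(-58837, -18301), -1) = Pow(-77138, -1) = Rational(-1, 77138)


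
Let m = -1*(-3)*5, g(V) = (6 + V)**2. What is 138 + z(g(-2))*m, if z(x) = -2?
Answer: 108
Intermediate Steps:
m = 15 (m = 3*5 = 15)
138 + z(g(-2))*m = 138 - 2*15 = 138 - 30 = 108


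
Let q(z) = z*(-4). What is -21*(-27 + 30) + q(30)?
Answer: -183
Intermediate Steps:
q(z) = -4*z
-21*(-27 + 30) + q(30) = -21*(-27 + 30) - 4*30 = -21*3 - 120 = -63 - 120 = -183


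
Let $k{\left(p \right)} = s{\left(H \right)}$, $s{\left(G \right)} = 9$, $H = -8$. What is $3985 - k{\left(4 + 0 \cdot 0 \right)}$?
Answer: $3976$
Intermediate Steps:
$k{\left(p \right)} = 9$
$3985 - k{\left(4 + 0 \cdot 0 \right)} = 3985 - 9 = 3976$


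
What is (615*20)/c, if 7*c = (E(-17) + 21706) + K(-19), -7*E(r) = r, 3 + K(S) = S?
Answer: 120540/30361 ≈ 3.9702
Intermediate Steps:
K(S) = -3 + S
E(r) = -r/7
c = 151805/49 (c = ((-⅐*(-17) + 21706) + (-3 - 19))/7 = ((17/7 + 21706) - 22)/7 = (151959/7 - 22)/7 = (⅐)*(151805/7) = 151805/49 ≈ 3098.1)
(615*20)/c = (615*20)/(151805/49) = 12300*(49/151805) = 120540/30361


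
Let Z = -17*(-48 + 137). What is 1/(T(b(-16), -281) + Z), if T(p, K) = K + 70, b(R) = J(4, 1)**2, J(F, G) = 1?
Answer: -1/1724 ≈ -0.00058005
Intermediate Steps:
b(R) = 1 (b(R) = 1**2 = 1)
Z = -1513 (Z = -17*89 = -1513)
T(p, K) = 70 + K
1/(T(b(-16), -281) + Z) = 1/((70 - 281) - 1513) = 1/(-211 - 1513) = 1/(-1724) = -1/1724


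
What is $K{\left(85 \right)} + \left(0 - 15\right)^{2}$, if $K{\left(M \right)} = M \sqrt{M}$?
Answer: $225 + 85 \sqrt{85} \approx 1008.7$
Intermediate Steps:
$K{\left(M \right)} = M^{\frac{3}{2}}$
$K{\left(85 \right)} + \left(0 - 15\right)^{2} = 85^{\frac{3}{2}} + \left(0 - 15\right)^{2} = 85 \sqrt{85} + \left(-15\right)^{2} = 85 \sqrt{85} + 225 = 225 + 85 \sqrt{85}$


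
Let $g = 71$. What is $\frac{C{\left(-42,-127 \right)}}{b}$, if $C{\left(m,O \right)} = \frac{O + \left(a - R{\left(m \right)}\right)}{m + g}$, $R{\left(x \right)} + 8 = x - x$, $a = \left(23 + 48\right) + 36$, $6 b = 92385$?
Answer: $- \frac{8}{297685} \approx -2.6874 \cdot 10^{-5}$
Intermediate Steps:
$b = \frac{30795}{2}$ ($b = \frac{1}{6} \cdot 92385 = \frac{30795}{2} \approx 15398.0$)
$a = 107$ ($a = 71 + 36 = 107$)
$R{\left(x \right)} = -8$ ($R{\left(x \right)} = -8 + \left(x - x\right) = -8 + 0 = -8$)
$C{\left(m,O \right)} = \frac{115 + O}{71 + m}$ ($C{\left(m,O \right)} = \frac{O + \left(107 - -8\right)}{m + 71} = \frac{O + \left(107 + 8\right)}{71 + m} = \frac{O + 115}{71 + m} = \frac{115 + O}{71 + m}$)
$\frac{C{\left(-42,-127 \right)}}{b} = \frac{\frac{1}{71 - 42} \left(115 - 127\right)}{\frac{30795}{2}} = \frac{1}{29} \left(-12\right) \frac{2}{30795} = \left(- \frac{12}{29}\right) \frac{2}{30795} = - \frac{8}{297685}$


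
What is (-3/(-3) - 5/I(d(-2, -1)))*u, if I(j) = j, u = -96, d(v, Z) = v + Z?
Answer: -256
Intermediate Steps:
d(v, Z) = Z + v
(-3/(-3) - 5/I(d(-2, -1)))*u = (-3/(-3) - 5/(-1 - 2))*(-96) = (-3*(-⅓) - 5/(-3))*(-96) = (1 - 5*(-⅓))*(-96) = (1 + 5/3)*(-96) = (8/3)*(-96) = -256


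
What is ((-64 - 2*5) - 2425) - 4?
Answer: -2503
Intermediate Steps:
((-64 - 2*5) - 2425) - 4 = ((-64 - 1*10) - 2425) - 4 = ((-64 - 10) - 2425) - 4 = (-74 - 2425) - 4 = -2499 - 4 = -2503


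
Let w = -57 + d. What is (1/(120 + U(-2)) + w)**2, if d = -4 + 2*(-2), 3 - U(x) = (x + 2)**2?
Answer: 63904036/15129 ≈ 4223.9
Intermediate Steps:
U(x) = 3 - (2 + x)**2 (U(x) = 3 - (x + 2)**2 = 3 - (2 + x)**2)
d = -8 (d = -4 - 4 = -8)
w = -65 (w = -57 - 8 = -65)
(1/(120 + U(-2)) + w)**2 = (1/(120 + (3 - (2 - 2)**2)) - 65)**2 = (1/(120 + (3 - 1*0**2)) - 65)**2 = (1/(120 + (3 - 1*0)) - 65)**2 = (1/(120 + (3 + 0)) - 65)**2 = (1/(120 + 3) - 65)**2 = (1/123 - 65)**2 = (-7994/123)**2 = 63904036/15129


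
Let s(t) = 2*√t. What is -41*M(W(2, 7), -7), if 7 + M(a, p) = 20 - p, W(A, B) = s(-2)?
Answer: -820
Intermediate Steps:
W(A, B) = 2*I*√2 (W(A, B) = 2*√(-2) = 2*(I*√2) = 2*I*√2)
M(a, p) = 13 - p (M(a, p) = -7 + (20 - p) = 13 - p)
-41*M(W(2, 7), -7) = -41*(13 - 1*(-7)) = -41*(13 + 7) = -41*20 = -820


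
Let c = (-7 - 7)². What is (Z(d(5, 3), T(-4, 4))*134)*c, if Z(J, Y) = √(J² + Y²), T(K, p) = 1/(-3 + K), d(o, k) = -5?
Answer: 3752*√1226 ≈ 1.3137e+5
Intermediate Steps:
c = 196 (c = (-14)² = 196)
(Z(d(5, 3), T(-4, 4))*134)*c = (√((-5)² + (1/(-3 - 4))²)*134)*196 = (√(25 + (1/(-7))²)*134)*196 = (√(25 + (-⅐)²)*134)*196 = (√(25 + 1/49)*134)*196 = (√(1226/49)*134)*196 = ((√1226/7)*134)*196 = (134*√1226/7)*196 = 3752*√1226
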